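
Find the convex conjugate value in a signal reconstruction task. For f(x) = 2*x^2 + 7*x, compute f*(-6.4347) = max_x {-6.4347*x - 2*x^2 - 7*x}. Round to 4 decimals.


f*(y) = sup_x {y*x - a*x^2 - b*x} = sup_x {(y-b)*x - a*x^2}
FOC: (y - b) - 2a*x = 0 => x* = (y - b)/(2a)
x* = (-6.4347 - 7)/(2*2) = -3.3587
f*(-6.4347) = (y-b)^2/(4a) = (-6.4347 - 7)^2/(4*2)
= 180.4912/8 = 22.5614


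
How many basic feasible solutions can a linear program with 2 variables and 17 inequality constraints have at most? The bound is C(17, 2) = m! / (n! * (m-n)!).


Each vertex corresponds to some choice of n active constraints out of m, so the number of vertices is at most C(m, n) = m! / (n!(m-n)!).
m = 17, n = 2
Numerator: 17 * 16
Denominator: 2! = 2
C(17, 2) = 136


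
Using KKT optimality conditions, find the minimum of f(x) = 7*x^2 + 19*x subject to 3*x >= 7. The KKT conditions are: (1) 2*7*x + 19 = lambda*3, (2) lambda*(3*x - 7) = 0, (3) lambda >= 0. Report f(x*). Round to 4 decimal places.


Step 1: Try lambda = 0 (constraint inactive).
x_unc = -19/(2*7) = -1.3571
Check: 3*-1.3571 = -4.0713 < 7 -- violated!
Step 2: Constraint must be active: 3*x = 7
x* = 7/3 = 2.3333 (rounded; the exact value 7/3 is used below)
lambda = (2*7*(7/3) + 19)/3 = 17.2222
Step 3: Compute optimal value.
f(x*) = 7*(7/3)^2 + 19*(7/3) = 82.4444


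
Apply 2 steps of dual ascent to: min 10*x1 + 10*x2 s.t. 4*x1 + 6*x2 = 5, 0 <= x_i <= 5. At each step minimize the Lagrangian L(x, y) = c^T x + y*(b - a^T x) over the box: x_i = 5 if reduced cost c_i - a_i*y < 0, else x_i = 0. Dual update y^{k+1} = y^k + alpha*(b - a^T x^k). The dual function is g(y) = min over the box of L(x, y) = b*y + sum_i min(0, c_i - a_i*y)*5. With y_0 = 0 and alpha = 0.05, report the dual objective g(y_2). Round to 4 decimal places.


Dual ascent for LP: min 10*x1 + 10*x2, 4*x1 + 6*x2 = 5, 0 <= x_i <= 5
Step 1: y^k = 0.0, reduced costs: (10.0, 10.0)
  x^k = (0.0, 0.0), subgradient = b - a^T x = 5.0
  y^{k+1} = 0.0 + 0.05*5.0 = 0.25
Step 2: y^k = 0.25, reduced costs: (9.0, 8.5)
  x^k = (0.0, 0.0), subgradient = b - a^T x = 5.0
  y^{k+1} = 0.25 + 0.05*5.0 = 0.5
Dual objective at y_2 = 0.5: reduced costs (8.0, 7.0), box minimizer x = (0.0, 0.0)
g(y_2) = b*y + (c1 - a1*y)*x1 + (c2 - a2*y)*x2 = 5*0.5 + 8.0*0.0 + 7.0*0.0 = 2.5 + 0.0 + 0.0 = 2.5


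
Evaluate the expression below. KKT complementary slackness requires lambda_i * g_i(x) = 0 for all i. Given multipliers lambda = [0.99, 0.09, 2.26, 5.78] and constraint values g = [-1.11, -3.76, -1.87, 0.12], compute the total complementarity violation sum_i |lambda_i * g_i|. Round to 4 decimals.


KKT complementary slackness check:
lambda_1 * g_1 = 0.99 * -1.11 = -1.0989
lambda_2 * g_2 = 0.09 * -3.76 = -0.3384
lambda_3 * g_3 = 2.26 * -1.87 = -4.2262
lambda_4 * g_4 = 5.78 * 0.12 = 0.6936
Total violation = 1.0989 + 0.3384 + 4.2262 + 0.6936 = 6.3571


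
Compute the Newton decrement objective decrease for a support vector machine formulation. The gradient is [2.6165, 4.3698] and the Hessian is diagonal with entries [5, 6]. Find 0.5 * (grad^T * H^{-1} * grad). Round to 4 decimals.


Step 1: H is diagonal, so H^(-1) * g = [0.5233, 0.7283].
Step 2: g^T H^(-1) g = sum_i g_i^2 / H_ii
  = (2.6165)^2/5 + (4.3698)^2/6
  = 1.3692 + 3.1825 = 4.5517
Step 3: Objective decrease = 0.5 * g^T H^(-1) g = 2.2759


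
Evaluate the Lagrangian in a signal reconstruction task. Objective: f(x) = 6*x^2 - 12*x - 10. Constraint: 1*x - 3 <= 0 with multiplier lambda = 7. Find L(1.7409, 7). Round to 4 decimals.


Step 1: Evaluate f(x).
f(1.7409) = 6*1.7409^2 - 12*1.7409 - 10 = -12.7064
Step 2: Evaluate g(x).
g(1.7409) = 1*1.7409 - 3 = -1.2591
Step 3: Compute Lagrangian.
L = -12.7064 + 7*-1.2591 = -21.5201


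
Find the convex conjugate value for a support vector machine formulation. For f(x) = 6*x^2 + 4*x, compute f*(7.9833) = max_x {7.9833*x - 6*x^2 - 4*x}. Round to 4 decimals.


f*(y) = sup_x {y*x - a*x^2 - b*x} = sup_x {(y-b)*x - a*x^2}
FOC: (y - b) - 2a*x = 0 => x* = (y - b)/(2a)
x* = (7.9833 - 4)/(2*6) = 0.3319
f*(7.9833) = (y-b)^2/(4a) = (7.9833 - 4)^2/(4*6)
= 15.8667/24 = 0.6611


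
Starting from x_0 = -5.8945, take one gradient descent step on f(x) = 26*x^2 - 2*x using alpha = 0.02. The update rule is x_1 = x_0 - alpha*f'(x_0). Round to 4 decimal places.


We compute the gradient at x_0 and apply the update.
f'(x) = 52*x - 2
f'(-5.8945) = 52*-5.8945 - 2 = -308.514
x_1 = -5.8945 - 0.02*-308.514 = 0.2758


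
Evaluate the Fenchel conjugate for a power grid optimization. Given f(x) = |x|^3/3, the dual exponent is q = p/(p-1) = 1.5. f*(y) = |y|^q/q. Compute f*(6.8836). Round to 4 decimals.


The conjugate exponent q satisfies 1/p + 1/q = 1.
p = 3, so q = 3/(3 - 1) = 1.5
|y|^q = 6.8836^1.5 = 18.0602
f*(6.8836) = 18.0602 / 1.5 = 12.0402


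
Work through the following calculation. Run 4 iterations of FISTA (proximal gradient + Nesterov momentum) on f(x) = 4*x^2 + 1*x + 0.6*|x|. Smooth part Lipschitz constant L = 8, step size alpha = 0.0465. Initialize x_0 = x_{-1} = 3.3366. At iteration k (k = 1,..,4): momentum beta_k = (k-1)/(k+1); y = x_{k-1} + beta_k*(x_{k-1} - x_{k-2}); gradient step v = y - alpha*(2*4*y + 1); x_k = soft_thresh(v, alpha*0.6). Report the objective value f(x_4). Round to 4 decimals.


FISTA on f(x) = 4*x^2 + 1*x + 0.6*|x|
L = 8, alpha = 0.0465
Iteration 1: beta = 0.0, y = 3.3366 + 0.0*(3.3366 - 3.3366) = 3.3366
  grad(y) = 27.6928, v = y - alpha*grad = 2.0489
  prox(v) = soft_thresh(2.0489, 0.0279) = 2.021
Iteration 2: beta = 0.3333, y = 2.021 + 0.3333*(2.021 - 3.3366) = 1.5824
  grad(y) = 13.6596, v = y - alpha*grad = 0.9473
  prox(v) = soft_thresh(0.9473, 0.0279) = 0.9194
Iteration 3: beta = 0.5, y = 0.9194 + 0.5*(0.9194 - 2.021) = 0.3686
  grad(y) = 3.9486, v = y - alpha*grad = 0.185
  prox(v) = soft_thresh(0.185, 0.0279) = 0.1571
Iteration 4: beta = 0.6, y = 0.1571 + 0.6*(0.1571 - 0.9194) = -0.3003
  grad(y) = -1.4026, v = y - alpha*grad = -0.2351
  prox(v) = soft_thresh(-0.2351, 0.0279) = -0.2072
f(x_4) = 4*(-0.2072)^2 + 1*(-0.2072) + 0.6*|-0.2072| = 0.0889


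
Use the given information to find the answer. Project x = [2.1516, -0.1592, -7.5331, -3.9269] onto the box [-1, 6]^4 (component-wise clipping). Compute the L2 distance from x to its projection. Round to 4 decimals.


Project each component onto [-1, 6].
clip(2.1516) = 2.1516, clip(-0.1592) = -0.1592, clip(-7.5331) = -1.0, clip(-3.9269) = -1.0
Projection = [2.1516, -0.1592, -1.0, -1.0]
Squared diffs: [0.0, 0.0, 42.6814, 8.5667]
Distance = sqrt(51.2481) = 7.1588


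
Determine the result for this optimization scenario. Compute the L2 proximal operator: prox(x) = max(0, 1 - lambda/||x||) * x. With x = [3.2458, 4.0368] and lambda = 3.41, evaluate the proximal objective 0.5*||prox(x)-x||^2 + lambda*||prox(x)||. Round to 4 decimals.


Step 1: Compute ||x||.
||x|| = 5.1799
Step 2: Compute scaling factor.
scale = max(0, 1 - 3.41/5.1799) = 0.3417
Step 3: prox(x) = [1.109, 1.3793]
||prox(x)|| = 1.7699
Step 4: Proximal objective.
0.5*||prox-x||^2 = 5.8141
lambda*||prox|| = 6.0354
Total = 11.8493


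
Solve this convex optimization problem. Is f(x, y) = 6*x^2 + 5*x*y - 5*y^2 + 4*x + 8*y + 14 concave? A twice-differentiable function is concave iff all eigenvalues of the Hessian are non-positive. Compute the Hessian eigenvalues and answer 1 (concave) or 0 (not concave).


The Hessian of f(x,y) = 6*x^2 + 5*x*y - 5*y^2 + 4*x + 8*y + 14 is:
H = [[12, 5], [5, -10]]
Trace = 12 - 10 = 2
Determinant = 12*-10 - (5)^2 = -145
Discriminant = (2)^2 - 4*-145 = 584.0
Eigenvalues: lambda_1 = -11.083, lambda_2 = 13.083
The function is not concave.

0


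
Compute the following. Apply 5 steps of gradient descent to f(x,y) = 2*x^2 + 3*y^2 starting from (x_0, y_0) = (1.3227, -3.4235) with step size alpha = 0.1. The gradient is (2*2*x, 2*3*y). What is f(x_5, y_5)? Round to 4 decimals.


Gradient descent on f(x,y) = 2*x^2 + 3*y^2.
Starting point: (1.3227, -3.4235), alpha = 0.1
Step 1: grad_x = 2*2*1.3227 = 5.2908, grad_y = 2*3*-3.4235 = -20.541
  x_1 = 1.3227 - 0.1*5.2908 = 0.7936
  y_1 = -3.4235 - 0.1*-20.541 = -1.3694
Step 2: grad_x = 2*2*0.7936 = 3.1745, grad_y = 2*3*-1.3694 = -8.2164
  x_2 = 0.7936 - 0.1*3.1745 = 0.4762
  y_2 = -1.3694 - 0.1*-8.2164 = -0.5478
Step 3: grad_x = 2*2*0.4762 = 1.9047, grad_y = 2*3*-0.5478 = -3.2866
  x_3 = 0.4762 - 0.1*1.9047 = 0.2857
  y_3 = -0.5478 - 0.1*-3.2866 = -0.2191
Step 4: grad_x = 2*2*0.2857 = 1.1428, grad_y = 2*3*-0.2191 = -1.3146
  x_4 = 0.2857 - 0.1*1.1428 = 0.1714
  y_4 = -0.2191 - 0.1*-1.3146 = -0.0876
Step 5: grad_x = 2*2*0.1714 = 0.6857, grad_y = 2*3*-0.0876 = -0.5258
  x_5 = 0.1714 - 0.1*0.6857 = 0.1029
  y_5 = -0.0876 - 0.1*-0.5258 = -0.0351
f(0.1029, -0.0351) = 2*0.1029^2 + 3*(-0.0351)^2 = 0.0248


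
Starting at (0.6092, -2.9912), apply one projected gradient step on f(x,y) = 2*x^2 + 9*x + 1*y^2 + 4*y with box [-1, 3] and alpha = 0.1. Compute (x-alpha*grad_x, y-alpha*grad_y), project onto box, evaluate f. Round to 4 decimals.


Step 1: Compute gradient at (0.6092, -2.9912).
grad_x = 2*2*0.6092 + 9 = 11.4368
grad_y = 2*1*-2.9912 + 4 = -1.9824
Step 2: Gradient step.
x_raw = 0.6092 - 0.1*11.4368 = -0.5345
y_raw = -2.9912 - 0.1*-1.9824 = -2.793
Step 3: Project onto [-1, 3].
x_proj = clip(-0.5345) = -0.5345
y_proj = clip(-2.793) = -1.0
Step 4: Evaluate f.
f(-0.5345, -1.0) = -7.239


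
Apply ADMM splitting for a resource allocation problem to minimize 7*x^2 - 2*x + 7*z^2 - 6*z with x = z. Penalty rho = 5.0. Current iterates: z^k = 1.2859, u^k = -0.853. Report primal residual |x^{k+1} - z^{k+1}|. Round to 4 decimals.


ADMM iteration with rho = 5.0, z^k = 1.2859, u^k = -0.853
Step 1: x-update.
Minimize 7*x^2 - 2*x + (5.0/2)*(x - 1.2859 - 0.853)^2
FOC: (2*7 + 5.0)*x = 2 + 5.0*(1.2859 + 0.853)
x^{k+1} = 0.6681
Step 2: z-update.
Minimize 7*z^2 - 6*z + (5.0/2)*(0.6681 - z - 0.853)^2
FOC: (2*7 + 5.0)*z = 6 + 5.0*(0.6681 - 0.853)
z^{k+1} = 0.2671
Step 3: u-update.
u^{k+1} = -0.853 + 0.6681 - 0.2671 = -0.452
Step 4: Primal residual = |0.6681 - 0.2671| = 0.401


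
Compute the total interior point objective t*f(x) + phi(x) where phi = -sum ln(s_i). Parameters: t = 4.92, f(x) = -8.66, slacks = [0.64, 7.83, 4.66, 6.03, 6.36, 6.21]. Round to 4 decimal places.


Step 1: Compute log-barrier.
ln values: [-0.4463, 2.058, 1.539, 1.7967, 1.85, 1.8262]
phi = -(-0.4463 + 2.058 + 1.539 + 1.7967 + 1.85 + 1.8262) = -8.6236
Step 2: Compute augmented objective.
t*f(x) = 4.92*-8.66 = -42.6072
Total = -42.6072 - 8.6236 = -51.2308


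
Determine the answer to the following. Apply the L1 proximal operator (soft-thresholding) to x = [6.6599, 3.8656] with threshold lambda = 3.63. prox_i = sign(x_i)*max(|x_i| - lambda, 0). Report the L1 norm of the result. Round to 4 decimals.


Soft-thresholding with lambda = 3.63:
prox(6.6599) = sign(6.6599)*max(|6.6599| - 3.63, 0) = 3.0299
prox(3.8656) = sign(3.8656)*max(|3.8656| - 3.63, 0) = 0.2356
prox(x) = [3.0299, 0.2356]
||prox(x)||_1 = 3.0299 + 0.2356 = 3.2655


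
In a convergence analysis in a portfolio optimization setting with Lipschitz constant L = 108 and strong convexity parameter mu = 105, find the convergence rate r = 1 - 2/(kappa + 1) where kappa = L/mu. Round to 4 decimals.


Step 1: Compute the condition number.
kappa = L/mu = 108/105 = 1.0286
Step 2: Compute the convergence rate.
r = 1 - 2/(kappa + 1) = 1 - 2*mu/(L + mu) = (L - mu)/(L + mu) = 3/213 = 0.0141


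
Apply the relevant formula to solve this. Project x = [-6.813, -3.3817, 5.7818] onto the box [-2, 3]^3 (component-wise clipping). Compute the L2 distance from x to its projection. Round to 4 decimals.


Project each component onto [-2, 3].
clip(-6.813) = -2.0, clip(-3.3817) = -2.0, clip(5.7818) = 3.0
Projection = [-2.0, -2.0, 3.0]
Squared diffs: [23.165, 1.9091, 7.7384]
Distance = sqrt(32.8125) = 5.7282


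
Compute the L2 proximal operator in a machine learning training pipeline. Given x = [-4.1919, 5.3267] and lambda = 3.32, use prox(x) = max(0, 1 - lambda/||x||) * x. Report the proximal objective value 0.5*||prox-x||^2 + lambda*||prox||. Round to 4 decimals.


Step 1: Compute ||x||.
||x|| = 6.7783
Step 2: Compute scaling factor.
scale = max(0, 1 - 3.32/6.7783) = 0.5102
Step 3: prox(x) = [-2.1387, 2.7177]
||prox(x)|| = 3.4583
Step 4: Proximal objective.
0.5*||prox-x||^2 = 5.5112
lambda*||prox|| = 11.4816
Total = 16.9929


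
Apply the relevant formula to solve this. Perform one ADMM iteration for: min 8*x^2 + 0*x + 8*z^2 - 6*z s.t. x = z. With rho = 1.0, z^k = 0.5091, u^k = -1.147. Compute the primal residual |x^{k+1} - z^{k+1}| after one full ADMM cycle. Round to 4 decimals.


ADMM iteration with rho = 1.0, z^k = 0.5091, u^k = -1.147
Step 1: x-update.
Minimize 8*x^2 + 0*x + (1.0/2)*(x - 0.5091 - 1.147)^2
FOC: (2*8 + 1.0)*x = 0 + 1.0*(0.5091 + 1.147)
x^{k+1} = 0.0974
Step 2: z-update.
Minimize 8*z^2 - 6*z + (1.0/2)*(0.0974 - z - 1.147)^2
FOC: (2*8 + 1.0)*z = 6 + 1.0*(0.0974 - 1.147)
z^{k+1} = 0.2912
Step 3: u-update.
u^{k+1} = -1.147 + 0.0974 - 0.2912 = -1.3408
Step 4: Primal residual = |0.0974 - 0.2912| = 0.1938


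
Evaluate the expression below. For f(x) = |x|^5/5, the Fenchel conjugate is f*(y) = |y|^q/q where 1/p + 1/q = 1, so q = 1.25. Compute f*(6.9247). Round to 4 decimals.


The conjugate exponent q satisfies 1/p + 1/q = 1.
p = 5, so q = 5/(5 - 1) = 1.25
|y|^q = 6.9247^1.25 = 11.2331
f*(6.9247) = 11.2331 / 1.25 = 8.9865


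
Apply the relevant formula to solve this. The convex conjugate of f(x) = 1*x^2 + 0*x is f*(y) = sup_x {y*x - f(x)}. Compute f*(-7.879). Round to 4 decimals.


f*(y) = sup_x {y*x - a*x^2 - b*x} = sup_x {(y-b)*x - a*x^2}
FOC: (y - b) - 2a*x = 0 => x* = (y - b)/(2a)
x* = (-7.879 - 0)/(2*1) = -3.9395
f*(-7.879) = (y-b)^2/(4a) = (-7.879 - 0)^2/(4*1)
= 62.0786/4 = 15.5197


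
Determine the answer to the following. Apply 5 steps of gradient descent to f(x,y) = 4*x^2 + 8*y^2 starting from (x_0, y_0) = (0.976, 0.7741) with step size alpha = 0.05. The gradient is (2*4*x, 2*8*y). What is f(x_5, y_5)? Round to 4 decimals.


Gradient descent on f(x,y) = 4*x^2 + 8*y^2.
Starting point: (0.976, 0.7741), alpha = 0.05
Step 1: grad_x = 2*4*0.976 = 7.808, grad_y = 2*8*0.7741 = 12.3856
  x_1 = 0.976 - 0.05*7.808 = 0.5856
  y_1 = 0.7741 - 0.05*12.3856 = 0.1548
Step 2: grad_x = 2*4*0.5856 = 4.6848, grad_y = 2*8*0.1548 = 2.4771
  x_2 = 0.5856 - 0.05*4.6848 = 0.3514
  y_2 = 0.1548 - 0.05*2.4771 = 0.031
Step 3: grad_x = 2*4*0.3514 = 2.8109, grad_y = 2*8*0.031 = 0.4954
  x_3 = 0.3514 - 0.05*2.8109 = 0.2108
  y_3 = 0.031 - 0.05*0.4954 = 0.0062
Step 4: grad_x = 2*4*0.2108 = 1.6865, grad_y = 2*8*0.0062 = 0.0991
  x_4 = 0.2108 - 0.05*1.6865 = 0.1265
  y_4 = 0.0062 - 0.05*0.0991 = 0.0012
Step 5: grad_x = 2*4*0.1265 = 1.0119, grad_y = 2*8*0.0012 = 0.0198
  x_5 = 0.1265 - 0.05*1.0119 = 0.0759
  y_5 = 0.0012 - 0.05*0.0198 = 0.0002
f(0.0759, 0.0002) = 4*0.0759^2 + 8*0.0002^2 = 0.023


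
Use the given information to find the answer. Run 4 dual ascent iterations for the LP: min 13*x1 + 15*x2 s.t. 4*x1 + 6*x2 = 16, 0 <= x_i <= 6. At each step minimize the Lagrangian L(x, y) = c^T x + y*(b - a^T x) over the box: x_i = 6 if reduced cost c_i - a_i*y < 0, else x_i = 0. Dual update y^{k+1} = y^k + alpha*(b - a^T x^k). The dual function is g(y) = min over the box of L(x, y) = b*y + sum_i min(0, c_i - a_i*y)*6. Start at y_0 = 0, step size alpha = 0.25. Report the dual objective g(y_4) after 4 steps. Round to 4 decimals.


Dual ascent for LP: min 13*x1 + 15*x2, 4*x1 + 6*x2 = 16, 0 <= x_i <= 6
Step 1: y^k = 0.0, reduced costs: (13.0, 15.0)
  x^k = (0.0, 0.0), subgradient = b - a^T x = 16.0
  y^{k+1} = 0.0 + 0.25*16.0 = 4.0
Step 2: y^k = 4.0, reduced costs: (-3.0, -9.0)
  x^k = (6.0, 6.0), subgradient = b - a^T x = -44.0
  y^{k+1} = 4.0 + 0.25*-44.0 = -7.0
Step 3: y^k = -7.0, reduced costs: (41.0, 57.0)
  x^k = (0.0, 0.0), subgradient = b - a^T x = 16.0
  y^{k+1} = -7.0 + 0.25*16.0 = -3.0
Step 4: y^k = -3.0, reduced costs: (25.0, 33.0)
  x^k = (0.0, 0.0), subgradient = b - a^T x = 16.0
  y^{k+1} = -3.0 + 0.25*16.0 = 1.0
Dual objective at y_4 = 1.0: reduced costs (9.0, 9.0), box minimizer x = (0.0, 0.0)
g(y_4) = b*y + (c1 - a1*y)*x1 + (c2 - a2*y)*x2 = 16*1.0 + 9.0*0.0 + 9.0*0.0 = 16.0 + 0.0 + 0.0 = 16.0


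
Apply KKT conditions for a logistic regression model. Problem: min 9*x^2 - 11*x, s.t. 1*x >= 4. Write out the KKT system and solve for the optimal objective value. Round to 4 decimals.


Step 1: Try lambda = 0 (constraint inactive).
x_unc = 11/(2*9) = 0.6111
Check: 1*0.6111 = 0.6111 < 4 -- violated!
Step 2: Constraint must be active: 1*x = 4
x* = 4/1 = 4.0
lambda = (2*9*4.0 - 11)/1 = 61.0
Step 3: Compute optimal value.
f(x*) = 9*4.0^2 - 11*4.0 = 100.0


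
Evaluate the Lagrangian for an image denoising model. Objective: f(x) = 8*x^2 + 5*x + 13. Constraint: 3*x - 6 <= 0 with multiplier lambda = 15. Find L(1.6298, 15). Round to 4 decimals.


Step 1: Evaluate f(x).
f(1.6298) = 8*1.6298^2 + 5*1.6298 + 13 = 42.399
Step 2: Evaluate g(x).
g(1.6298) = 3*1.6298 - 6 = -1.1106
Step 3: Compute Lagrangian.
L = 42.399 + 15*-1.1106 = 25.74


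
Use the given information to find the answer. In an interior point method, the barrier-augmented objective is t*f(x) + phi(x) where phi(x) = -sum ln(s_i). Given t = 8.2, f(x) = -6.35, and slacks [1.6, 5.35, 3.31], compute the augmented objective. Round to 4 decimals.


Step 1: Compute log-barrier.
ln values: [0.47, 1.6771, 1.1969]
phi = -(0.47 + 1.6771 + 1.1969) = -3.344
Step 2: Compute augmented objective.
t*f(x) = 8.2*-6.35 = -52.07
Total = -52.07 - 3.344 = -55.414


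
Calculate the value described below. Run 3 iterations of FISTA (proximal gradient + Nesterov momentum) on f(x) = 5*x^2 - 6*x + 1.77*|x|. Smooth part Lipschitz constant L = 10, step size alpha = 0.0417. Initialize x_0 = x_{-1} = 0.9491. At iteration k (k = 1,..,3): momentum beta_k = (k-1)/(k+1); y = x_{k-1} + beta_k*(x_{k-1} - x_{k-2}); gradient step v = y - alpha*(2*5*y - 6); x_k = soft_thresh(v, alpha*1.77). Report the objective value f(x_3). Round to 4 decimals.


FISTA on f(x) = 5*x^2 - 6*x + 1.77*|x|
L = 10, alpha = 0.0417
Iteration 1: beta = 0.0, y = 0.9491 + 0.0*(0.9491 - 0.9491) = 0.9491
  grad(y) = 3.491, v = y - alpha*grad = 0.8035
  prox(v) = soft_thresh(0.8035, 0.0738) = 0.7297
Iteration 2: beta = 0.3333, y = 0.7297 + 0.3333*(0.7297 - 0.9491) = 0.6566
  grad(y) = 0.5659, v = y - alpha*grad = 0.633
  prox(v) = soft_thresh(0.633, 0.0738) = 0.5592
Iteration 3: beta = 0.5, y = 0.5592 + 0.5*(0.5592 - 0.7297) = 0.4739
  grad(y) = -1.2609, v = y - alpha*grad = 0.5265
  prox(v) = soft_thresh(0.5265, 0.0738) = 0.4527
f(x_3) = 5*0.4527^2 - 6*0.4527 + 1.77*|0.4527| = -0.8902


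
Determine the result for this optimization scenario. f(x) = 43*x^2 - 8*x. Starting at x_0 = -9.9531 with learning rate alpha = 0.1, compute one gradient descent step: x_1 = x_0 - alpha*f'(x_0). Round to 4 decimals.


We compute the gradient at x_0 and apply the update.
f'(x) = 86*x - 8
f'(-9.9531) = 86*-9.9531 - 8 = -863.9666
x_1 = -9.9531 - 0.1*-863.9666 = 76.4436


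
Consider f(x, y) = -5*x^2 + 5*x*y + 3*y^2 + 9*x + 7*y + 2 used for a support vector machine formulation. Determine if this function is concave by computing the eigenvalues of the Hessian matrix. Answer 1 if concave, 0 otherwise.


The Hessian of f(x,y) = -5*x^2 + 5*x*y + 3*y^2 + 9*x + 7*y + 2 is:
H = [[-10, 5], [5, 6]]
Trace = -10 + 6 = -4
Determinant = -10*6 - (5)^2 = -85
Discriminant = (-4)^2 - 4*-85 = 356.0
Eigenvalues: lambda_1 = -11.434, lambda_2 = 7.434
The function is not concave.

0


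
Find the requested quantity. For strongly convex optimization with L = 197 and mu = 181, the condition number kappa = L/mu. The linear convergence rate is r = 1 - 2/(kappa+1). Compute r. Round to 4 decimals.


Step 1: Compute the condition number.
kappa = L/mu = 197/181 = 1.0884
Step 2: Compute the convergence rate.
r = 1 - 2/(kappa + 1) = 1 - 2*mu/(L + mu) = (L - mu)/(L + mu) = 16/378 = 0.0423


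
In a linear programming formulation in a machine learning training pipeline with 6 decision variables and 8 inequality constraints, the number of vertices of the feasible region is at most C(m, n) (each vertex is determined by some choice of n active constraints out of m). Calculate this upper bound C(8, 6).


Each vertex corresponds to some choice of n active constraints out of m, so the number of vertices is at most C(m, n) = m! / (n!(m-n)!).
m = 8, n = 6
Numerator: 8 * 7 * 6 * 5 * 4 * 3
Denominator: 6! = 720
C(8, 6) = 28


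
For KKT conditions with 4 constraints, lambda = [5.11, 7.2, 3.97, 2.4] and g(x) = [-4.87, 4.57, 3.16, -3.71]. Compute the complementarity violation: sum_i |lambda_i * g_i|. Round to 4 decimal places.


KKT complementary slackness check:
lambda_1 * g_1 = 5.11 * -4.87 = -24.8857
lambda_2 * g_2 = 7.2 * 4.57 = 32.904
lambda_3 * g_3 = 3.97 * 3.16 = 12.5452
lambda_4 * g_4 = 2.4 * -3.71 = -8.904
Total violation = 24.8857 + 32.904 + 12.5452 + 8.904 = 79.2389


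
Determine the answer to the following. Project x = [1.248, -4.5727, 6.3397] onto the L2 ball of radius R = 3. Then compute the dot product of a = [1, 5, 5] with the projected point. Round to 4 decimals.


Step 1: Compute ||x|| (intermediates to 6 decimals).
||x|| = sqrt(1.248^2 + (-4.5727)^2 + 6.3397^2) = 7.915737
Step 2: Project.
Since ||x|| > R, scale = R/||x|| = 3/7.915737 = 0.378992, proj(x) = scale * x
proj(x) = [0.472982, -1.733017, 2.402696]
Step 3: Dot product.
a^T * proj(x) = 1*0.472982 + 5*(-1.733017) + 5*2.402696 = 3.8214


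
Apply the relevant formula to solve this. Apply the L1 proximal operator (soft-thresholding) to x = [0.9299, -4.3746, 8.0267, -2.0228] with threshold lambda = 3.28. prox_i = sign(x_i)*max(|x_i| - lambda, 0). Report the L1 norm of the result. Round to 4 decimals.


Soft-thresholding with lambda = 3.28:
prox(0.9299) = sign(0.9299)*max(|0.9299| - 3.28, 0) = 0.0
prox(-4.3746) = sign(-4.3746)*max(|-4.3746| - 3.28, 0) = -1.0946
prox(8.0267) = sign(8.0267)*max(|8.0267| - 3.28, 0) = 4.7467
prox(-2.0228) = sign(-2.0228)*max(|-2.0228| - 3.28, 0) = 0.0
prox(x) = [0.0, -1.0946, 4.7467, 0.0]
||prox(x)||_1 = 0.0 + 1.0946 + 4.7467 + 0.0 = 5.8413


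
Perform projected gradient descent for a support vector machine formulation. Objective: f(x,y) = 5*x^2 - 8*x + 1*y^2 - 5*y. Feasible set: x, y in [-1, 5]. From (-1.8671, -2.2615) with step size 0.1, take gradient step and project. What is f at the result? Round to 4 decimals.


Step 1: Compute gradient at (-1.8671, -2.2615).
grad_x = 2*5*-1.8671 - 8 = -26.671
grad_y = 2*1*-2.2615 - 5 = -9.523
Step 2: Gradient step.
x_raw = -1.8671 - 0.1*-26.671 = 0.8
y_raw = -2.2615 - 0.1*-9.523 = -1.3092
Step 3: Project onto [-1, 5].
x_proj = clip(0.8) = 0.8
y_proj = clip(-1.3092) = -1.0
Step 4: Evaluate f.
f(0.8, -1.0) = 2.8


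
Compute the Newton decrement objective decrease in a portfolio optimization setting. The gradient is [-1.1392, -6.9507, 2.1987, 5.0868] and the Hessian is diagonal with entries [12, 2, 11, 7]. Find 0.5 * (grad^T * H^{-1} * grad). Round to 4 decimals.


Step 1: H is diagonal, so H^(-1) * g = [-0.0949, -3.4754, 0.1999, 0.7267].
Step 2: g^T H^(-1) g = sum_i g_i^2 / H_ii
  = (-1.1392)^2/12 + (-6.9507)^2/2 + (2.1987)^2/11 + (5.0868)^2/7
  = 0.1081 + 24.1561 + 0.4395 + 3.6965 = 28.4002
Step 3: Objective decrease = 0.5 * g^T H^(-1) g = 14.2001


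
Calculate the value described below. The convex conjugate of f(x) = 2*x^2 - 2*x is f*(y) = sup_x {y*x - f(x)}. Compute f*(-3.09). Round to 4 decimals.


f*(y) = sup_x {y*x - a*x^2 - b*x} = sup_x {(y-b)*x - a*x^2}
FOC: (y - b) - 2a*x = 0 => x* = (y - b)/(2a)
x* = (-3.09 + 2)/(2*2) = -0.2725
f*(-3.09) = (y-b)^2/(4a) = (-3.09 + 2)^2/(4*2)
= 1.1881/8 = 0.1485


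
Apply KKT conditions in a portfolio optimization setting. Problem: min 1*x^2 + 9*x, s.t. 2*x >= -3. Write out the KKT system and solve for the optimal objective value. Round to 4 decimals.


Step 1: Try lambda = 0 (constraint inactive).
x_unc = -9/(2*1) = -4.5
Check: 2*-4.5 = -9.0 < -3 -- violated!
Step 2: Constraint must be active: 2*x = -3
x* = -3/2 = -1.5
lambda = (2*1*(-1.5) + 9)/2 = 3.0
Step 3: Compute optimal value.
f(x*) = 1*(-1.5)^2 + 9*(-1.5) = -11.25


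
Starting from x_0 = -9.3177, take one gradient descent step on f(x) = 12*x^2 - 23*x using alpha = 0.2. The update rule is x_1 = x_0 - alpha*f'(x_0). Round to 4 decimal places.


We compute the gradient at x_0 and apply the update.
f'(x) = 24*x - 23
f'(-9.3177) = 24*-9.3177 - 23 = -246.6248
x_1 = -9.3177 - 0.2*-246.6248 = 40.0073


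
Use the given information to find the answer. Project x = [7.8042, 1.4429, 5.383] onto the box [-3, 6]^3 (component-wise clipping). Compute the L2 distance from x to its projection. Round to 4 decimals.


Project each component onto [-3, 6].
clip(7.8042) = 6.0, clip(1.4429) = 1.4429, clip(5.383) = 5.383
Projection = [6.0, 1.4429, 5.383]
Squared diffs: [3.2551, 0.0, 0.0]
Distance = sqrt(3.2551) = 1.8042


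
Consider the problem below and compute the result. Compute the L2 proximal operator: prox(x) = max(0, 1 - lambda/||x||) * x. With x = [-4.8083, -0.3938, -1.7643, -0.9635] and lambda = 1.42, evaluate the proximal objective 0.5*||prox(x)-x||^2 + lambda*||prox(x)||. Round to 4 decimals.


Step 1: Compute ||x||.
||x|| = 5.2265
Step 2: Compute scaling factor.
scale = max(0, 1 - 1.42/5.2265) = 0.7283
Step 3: prox(x) = [-3.5019, -0.2868, -1.2849, -0.7017]
||prox(x)|| = 3.8065
Step 4: Proximal objective.
0.5*||prox-x||^2 = 1.0082
lambda*||prox|| = 5.4052
Total = 6.4134


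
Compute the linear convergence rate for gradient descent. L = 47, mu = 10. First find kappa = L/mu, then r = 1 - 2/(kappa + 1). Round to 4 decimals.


Step 1: Compute the condition number.
kappa = L/mu = 47/10 = 4.7
Step 2: Compute the convergence rate.
r = 1 - 2/(kappa + 1) = 1 - 2*mu/(L + mu) = (L - mu)/(L + mu) = 37/57 = 0.6491


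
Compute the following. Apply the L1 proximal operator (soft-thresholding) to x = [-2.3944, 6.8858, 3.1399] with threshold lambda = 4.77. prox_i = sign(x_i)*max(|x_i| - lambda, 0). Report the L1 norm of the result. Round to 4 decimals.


Soft-thresholding with lambda = 4.77:
prox(-2.3944) = sign(-2.3944)*max(|-2.3944| - 4.77, 0) = 0.0
prox(6.8858) = sign(6.8858)*max(|6.8858| - 4.77, 0) = 2.1158
prox(3.1399) = sign(3.1399)*max(|3.1399| - 4.77, 0) = 0.0
prox(x) = [0.0, 2.1158, 0.0]
||prox(x)||_1 = 0.0 + 2.1158 + 0.0 = 2.1158


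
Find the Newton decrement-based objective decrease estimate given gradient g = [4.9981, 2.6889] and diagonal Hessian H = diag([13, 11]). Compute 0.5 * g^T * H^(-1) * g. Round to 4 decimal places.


Step 1: H is diagonal, so H^(-1) * g = [0.3845, 0.2444].
Step 2: g^T H^(-1) g = sum_i g_i^2 / H_ii
  = (4.9981)^2/13 + (2.6889)^2/11
  = 1.9216 + 0.6573 = 2.5789
Step 3: Objective decrease = 0.5 * g^T H^(-1) g = 1.2895


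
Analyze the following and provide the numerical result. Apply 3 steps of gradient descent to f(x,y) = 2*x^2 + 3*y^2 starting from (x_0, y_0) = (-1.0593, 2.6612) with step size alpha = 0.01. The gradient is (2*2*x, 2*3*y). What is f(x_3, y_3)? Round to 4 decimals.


Gradient descent on f(x,y) = 2*x^2 + 3*y^2.
Starting point: (-1.0593, 2.6612), alpha = 0.01
Step 1: grad_x = 2*2*-1.0593 = -4.2372, grad_y = 2*3*2.6612 = 15.9672
  x_1 = -1.0593 - 0.01*-4.2372 = -1.0169
  y_1 = 2.6612 - 0.01*15.9672 = 2.5015
Step 2: grad_x = 2*2*-1.0169 = -4.0677, grad_y = 2*3*2.5015 = 15.0092
  x_2 = -1.0169 - 0.01*-4.0677 = -0.9763
  y_2 = 2.5015 - 0.01*15.0092 = 2.3514
Step 3: grad_x = 2*2*-0.9763 = -3.905, grad_y = 2*3*2.3514 = 14.1086
  x_3 = -0.9763 - 0.01*-3.905 = -0.9372
  y_3 = 2.3514 - 0.01*14.1086 = 2.2104
f(-0.9372, 2.2104) = 2*(-0.9372)^2 + 3*2.2104^2 = 16.4136


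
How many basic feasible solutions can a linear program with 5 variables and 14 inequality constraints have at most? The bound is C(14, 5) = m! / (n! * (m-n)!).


Each vertex corresponds to some choice of n active constraints out of m, so the number of vertices is at most C(m, n) = m! / (n!(m-n)!).
m = 14, n = 5
Numerator: 14 * 13 * 12 * 11 * 10
Denominator: 5! = 120
C(14, 5) = 2002


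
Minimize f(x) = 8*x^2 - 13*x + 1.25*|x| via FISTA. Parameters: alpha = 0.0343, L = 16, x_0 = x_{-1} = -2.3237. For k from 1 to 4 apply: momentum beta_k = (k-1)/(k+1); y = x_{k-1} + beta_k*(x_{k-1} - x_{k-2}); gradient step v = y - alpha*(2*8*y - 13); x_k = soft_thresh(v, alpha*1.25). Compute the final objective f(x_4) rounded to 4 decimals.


FISTA on f(x) = 8*x^2 - 13*x + 1.25*|x|
L = 16, alpha = 0.0343
Iteration 1: beta = 0.0, y = -2.3237 + 0.0*(-2.3237 + 2.3237) = -2.3237
  grad(y) = -50.1792, v = y - alpha*grad = -0.6026
  prox(v) = soft_thresh(-0.6026, 0.0429) = -0.5597
Iteration 2: beta = 0.3333, y = -0.5597 + 0.3333*(-0.5597 + 2.3237) = 0.0283
  grad(y) = -12.5467, v = y - alpha*grad = 0.4587
  prox(v) = soft_thresh(0.4587, 0.0429) = 0.4158
Iteration 3: beta = 0.5, y = 0.4158 + 0.5*(0.4158 + 0.5597) = 0.9035
  grad(y) = 1.4568, v = y - alpha*grad = 0.8536
  prox(v) = soft_thresh(0.8536, 0.0429) = 0.8107
Iteration 4: beta = 0.6, y = 0.8107 + 0.6*(0.8107 - 0.4158) = 1.0476
  grad(y) = 3.7623, v = y - alpha*grad = 0.9186
  prox(v) = soft_thresh(0.9186, 0.0429) = 0.8757
f(x_4) = 8*0.8757^2 - 13*0.8757 + 1.25*|0.8757| = -4.1546


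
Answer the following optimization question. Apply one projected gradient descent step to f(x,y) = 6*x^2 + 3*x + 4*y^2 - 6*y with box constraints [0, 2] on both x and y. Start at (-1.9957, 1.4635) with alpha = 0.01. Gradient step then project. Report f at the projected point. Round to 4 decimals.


Step 1: Compute gradient at (-1.9957, 1.4635).
grad_x = 2*6*-1.9957 + 3 = -20.9484
grad_y = 2*4*1.4635 - 6 = 5.708
Step 2: Gradient step.
x_raw = -1.9957 - 0.01*-20.9484 = -1.7862
y_raw = 1.4635 - 0.01*5.708 = 1.4064
Step 3: Project onto [0, 2].
x_proj = clip(-1.7862) = 0.0
y_proj = clip(1.4064) = 1.4064
Step 4: Evaluate f.
f(0.0, 1.4064) = -0.5265


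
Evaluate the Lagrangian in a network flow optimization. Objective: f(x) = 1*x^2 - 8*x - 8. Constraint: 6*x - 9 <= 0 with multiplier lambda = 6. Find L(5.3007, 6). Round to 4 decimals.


Step 1: Evaluate f(x).
f(5.3007) = 1*5.3007^2 - 8*5.3007 - 8 = -22.3082
Step 2: Evaluate g(x).
g(5.3007) = 6*5.3007 - 9 = 22.8042
Step 3: Compute Lagrangian.
L = -22.3082 + 6*22.8042 = 114.517


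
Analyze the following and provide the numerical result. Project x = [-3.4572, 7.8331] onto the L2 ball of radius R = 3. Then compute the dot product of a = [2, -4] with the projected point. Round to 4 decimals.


Step 1: Compute ||x|| (intermediates to 6 decimals).
||x|| = sqrt((-3.4572)^2 + 7.8331^2) = 8.562108
Step 2: Project.
Since ||x|| > R, scale = R/||x|| = 3/8.562108 = 0.350381, proj(x) = scale * x
proj(x) = [-1.211337, 2.744569]
Step 3: Dot product.
a^T * proj(x) = 2*(-1.211337) - 4*2.744569 = -13.401


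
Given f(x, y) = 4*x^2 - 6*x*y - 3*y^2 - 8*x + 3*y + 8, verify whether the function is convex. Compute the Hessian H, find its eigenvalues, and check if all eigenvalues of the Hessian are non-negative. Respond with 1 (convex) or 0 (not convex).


The Hessian of f(x,y) = 4*x^2 - 6*x*y - 3*y^2 - 8*x + 3*y + 8 is:
H = [[8, -6], [-6, -6]]
Trace = 8 - 6 = 2
Determinant = 8*-6 - (-6)^2 = -84
Discriminant = (2)^2 - 4*-84 = 340.0
Eigenvalues: lambda_1 = -8.2195, lambda_2 = 10.2195
The function is not convex.

0


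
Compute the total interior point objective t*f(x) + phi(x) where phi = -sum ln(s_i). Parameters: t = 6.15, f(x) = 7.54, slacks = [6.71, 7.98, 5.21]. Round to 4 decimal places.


Step 1: Compute log-barrier.
ln values: [1.9036, 2.0769, 1.6506]
phi = -(1.9036 + 2.0769 + 1.6506) = -5.6311
Step 2: Compute augmented objective.
t*f(x) = 6.15*7.54 = 46.371
Total = 46.371 - 5.6311 = 40.7399


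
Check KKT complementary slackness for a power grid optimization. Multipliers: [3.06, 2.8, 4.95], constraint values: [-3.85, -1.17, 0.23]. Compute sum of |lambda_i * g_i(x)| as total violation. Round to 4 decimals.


KKT complementary slackness check:
lambda_1 * g_1 = 3.06 * -3.85 = -11.781
lambda_2 * g_2 = 2.8 * -1.17 = -3.276
lambda_3 * g_3 = 4.95 * 0.23 = 1.1385
Total violation = 11.781 + 3.276 + 1.1385 = 16.1955


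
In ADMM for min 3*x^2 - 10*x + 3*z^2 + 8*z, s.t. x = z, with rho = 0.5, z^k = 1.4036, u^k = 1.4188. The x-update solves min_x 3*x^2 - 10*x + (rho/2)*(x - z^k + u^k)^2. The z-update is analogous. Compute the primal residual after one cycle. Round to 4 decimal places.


ADMM iteration with rho = 0.5, z^k = 1.4036, u^k = 1.4188
Step 1: x-update.
Minimize 3*x^2 - 10*x + (0.5/2)*(x - 1.4036 + 1.4188)^2
FOC: (2*3 + 0.5)*x = 10 + 0.5*(1.4036 - 1.4188)
x^{k+1} = 1.5373
Step 2: z-update.
Minimize 3*z^2 + 8*z + (0.5/2)*(1.5373 - z + 1.4188)^2
FOC: (2*3 + 0.5)*z = -8 + 0.5*(1.5373 + 1.4188)
z^{k+1} = -1.0034
Step 3: u-update.
u^{k+1} = 1.4188 + 1.5373 + 1.0034 = 3.9595
Step 4: Primal residual = |1.5373 + 1.0034| = 2.5407


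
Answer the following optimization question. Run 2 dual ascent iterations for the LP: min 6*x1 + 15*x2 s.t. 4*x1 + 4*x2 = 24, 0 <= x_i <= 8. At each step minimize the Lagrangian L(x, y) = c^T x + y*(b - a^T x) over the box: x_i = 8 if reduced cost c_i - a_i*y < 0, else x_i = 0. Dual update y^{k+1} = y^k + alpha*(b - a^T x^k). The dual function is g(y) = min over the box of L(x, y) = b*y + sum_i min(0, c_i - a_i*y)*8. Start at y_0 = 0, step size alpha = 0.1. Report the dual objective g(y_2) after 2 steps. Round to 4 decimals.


Dual ascent for LP: min 6*x1 + 15*x2, 4*x1 + 4*x2 = 24, 0 <= x_i <= 8
Step 1: y^k = 0.0, reduced costs: (6.0, 15.0)
  x^k = (0.0, 0.0), subgradient = b - a^T x = 24.0
  y^{k+1} = 0.0 + 0.1*24.0 = 2.4
Step 2: y^k = 2.4, reduced costs: (-3.6, 5.4)
  x^k = (8.0, 0.0), subgradient = b - a^T x = -8.0
  y^{k+1} = 2.4 + 0.1*-8.0 = 1.6
Dual objective at y_2 = 1.6: reduced costs (-0.4, 8.6), box minimizer x = (8.0, 0.0)
g(y_2) = b*y + (c1 - a1*y)*x1 + (c2 - a2*y)*x2 = 24*1.6 + (-0.4)*8.0 + 8.6*0.0 = 38.4 - 3.2 + 0.0 = 35.2


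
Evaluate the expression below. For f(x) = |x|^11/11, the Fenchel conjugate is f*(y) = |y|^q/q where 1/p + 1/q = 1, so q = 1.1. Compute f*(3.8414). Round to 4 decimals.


The conjugate exponent q satisfies 1/p + 1/q = 1.
p = 11, so q = 11/(11 - 1) = 1.1
|y|^q = 3.8414^1.1 = 4.3948
f*(3.8414) = 4.3948 / 1.1 = 3.9953


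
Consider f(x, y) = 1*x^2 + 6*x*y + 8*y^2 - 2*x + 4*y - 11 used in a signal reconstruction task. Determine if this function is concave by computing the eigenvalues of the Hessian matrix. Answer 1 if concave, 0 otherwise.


The Hessian of f(x,y) = 1*x^2 + 6*x*y + 8*y^2 - 2*x + 4*y - 11 is:
H = [[2, 6], [6, 16]]
Trace = 2 + 16 = 18
Determinant = 2*16 - (6)^2 = -4
Discriminant = (18)^2 - 4*-4 = 340.0
Eigenvalues: lambda_1 = -0.2195, lambda_2 = 18.2195
The function is not concave.

0


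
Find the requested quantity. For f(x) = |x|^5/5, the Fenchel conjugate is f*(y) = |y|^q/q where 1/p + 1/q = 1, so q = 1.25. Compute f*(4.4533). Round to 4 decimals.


The conjugate exponent q satisfies 1/p + 1/q = 1.
p = 5, so q = 5/(5 - 1) = 1.25
|y|^q = 4.4533^1.25 = 6.4692
f*(4.4533) = 6.4692 / 1.25 = 5.1754


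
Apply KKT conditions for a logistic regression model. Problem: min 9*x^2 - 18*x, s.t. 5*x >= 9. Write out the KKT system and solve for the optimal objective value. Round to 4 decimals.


Step 1: Try lambda = 0 (constraint inactive).
x_unc = 18/(2*9) = 1.0
Check: 5*1.0 = 5.0 < 9 -- violated!
Step 2: Constraint must be active: 5*x = 9
x* = 9/5 = 1.8
lambda = (2*9*1.8 - 18)/5 = 2.88
Step 3: Compute optimal value.
f(x*) = 9*1.8^2 - 18*1.8 = -3.24


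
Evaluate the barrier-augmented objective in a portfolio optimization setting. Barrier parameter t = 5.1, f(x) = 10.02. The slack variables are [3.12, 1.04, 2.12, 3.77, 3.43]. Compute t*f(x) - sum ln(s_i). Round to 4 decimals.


Step 1: Compute log-barrier.
ln values: [1.1378, 0.0392, 0.7514, 1.3271, 1.2326]
phi = -(1.1378 + 0.0392 + 0.7514 + 1.3271 + 1.2326) = -4.4881
Step 2: Compute augmented objective.
t*f(x) = 5.1*10.02 = 51.102
Total = 51.102 - 4.4881 = 46.6139


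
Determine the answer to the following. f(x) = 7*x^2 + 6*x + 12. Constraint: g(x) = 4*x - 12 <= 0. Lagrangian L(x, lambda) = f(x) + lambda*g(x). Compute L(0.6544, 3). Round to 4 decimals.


Step 1: Evaluate f(x).
f(0.6544) = 7*0.6544^2 + 6*0.6544 + 12 = 18.9241
Step 2: Evaluate g(x).
g(0.6544) = 4*0.6544 - 12 = -9.3824
Step 3: Compute Lagrangian.
L = 18.9241 + 3*-9.3824 = -9.2231


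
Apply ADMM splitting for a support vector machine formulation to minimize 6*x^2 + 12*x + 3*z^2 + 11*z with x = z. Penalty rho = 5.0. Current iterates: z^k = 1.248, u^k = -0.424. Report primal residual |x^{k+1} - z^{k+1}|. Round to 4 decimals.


ADMM iteration with rho = 5.0, z^k = 1.248, u^k = -0.424
Step 1: x-update.
Minimize 6*x^2 + 12*x + (5.0/2)*(x - 1.248 - 0.424)^2
FOC: (2*6 + 5.0)*x = -12 + 5.0*(1.248 + 0.424)
x^{k+1} = -0.2141
Step 2: z-update.
Minimize 3*z^2 + 11*z + (5.0/2)*(-0.2141 - z - 0.424)^2
FOC: (2*3 + 5.0)*z = -11 + 5.0*(-0.2141 - 0.424)
z^{k+1} = -1.2901
Step 3: u-update.
u^{k+1} = -0.424 - 0.2141 + 1.2901 = 0.6519
Step 4: Primal residual = |-0.2141 + 1.2901| = 1.0759


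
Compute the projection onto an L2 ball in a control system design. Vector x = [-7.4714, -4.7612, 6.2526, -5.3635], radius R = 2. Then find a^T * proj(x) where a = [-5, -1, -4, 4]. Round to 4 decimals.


Step 1: Compute ||x|| (intermediates to 6 decimals).
||x|| = sqrt((-7.4714)^2 + (-4.7612)^2 + 6.2526^2 + (-5.3635)^2) = 12.097644
Step 2: Project.
Since ||x|| > R, scale = R/||x|| = 2/12.097644 = 0.165321, proj(x) = scale * x
proj(x) = [-1.235179, -0.787126, 1.033686, -0.886699]
Step 3: Dot product.
a^T * proj(x) = -5*(-1.235179) - 1*(-0.787126) - 4*1.033686 + 4*(-0.886699) = -0.7185


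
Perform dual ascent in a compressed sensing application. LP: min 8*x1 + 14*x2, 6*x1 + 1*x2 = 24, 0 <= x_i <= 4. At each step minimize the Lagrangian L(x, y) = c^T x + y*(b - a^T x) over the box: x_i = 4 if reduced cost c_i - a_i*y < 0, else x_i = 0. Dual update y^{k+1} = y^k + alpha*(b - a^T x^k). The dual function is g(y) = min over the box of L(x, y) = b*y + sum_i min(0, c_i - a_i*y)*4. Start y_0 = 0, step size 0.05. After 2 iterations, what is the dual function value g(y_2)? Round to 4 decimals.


Dual ascent for LP: min 8*x1 + 14*x2, 6*x1 + 1*x2 = 24, 0 <= x_i <= 4
Step 1: y^k = 0.0, reduced costs: (8.0, 14.0)
  x^k = (0.0, 0.0), subgradient = b - a^T x = 24.0
  y^{k+1} = 0.0 + 0.05*24.0 = 1.2
Step 2: y^k = 1.2, reduced costs: (0.8, 12.8)
  x^k = (0.0, 0.0), subgradient = b - a^T x = 24.0
  y^{k+1} = 1.2 + 0.05*24.0 = 2.4
Dual objective at y_2 = 2.4: reduced costs (-6.4, 11.6), box minimizer x = (4.0, 0.0)
g(y_2) = b*y + (c1 - a1*y)*x1 + (c2 - a2*y)*x2 = 24*2.4 + (-6.4)*4.0 + 11.6*0.0 = 57.6 - 25.6 + 0.0 = 32.0


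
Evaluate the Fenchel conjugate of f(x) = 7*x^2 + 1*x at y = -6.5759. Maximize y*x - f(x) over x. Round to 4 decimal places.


f*(y) = sup_x {y*x - a*x^2 - b*x} = sup_x {(y-b)*x - a*x^2}
FOC: (y - b) - 2a*x = 0 => x* = (y - b)/(2a)
x* = (-6.5759 - 1)/(2*7) = -0.5411
f*(-6.5759) = (y-b)^2/(4a) = (-6.5759 - 1)^2/(4*7)
= 57.3943/28 = 2.0498


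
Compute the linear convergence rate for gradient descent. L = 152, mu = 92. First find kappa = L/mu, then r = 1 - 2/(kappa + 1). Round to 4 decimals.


Step 1: Compute the condition number.
kappa = L/mu = 152/92 = 1.6522
Step 2: Compute the convergence rate.
r = 1 - 2/(kappa + 1) = 1 - 2*mu/(L + mu) = (L - mu)/(L + mu) = 60/244 = 0.2459


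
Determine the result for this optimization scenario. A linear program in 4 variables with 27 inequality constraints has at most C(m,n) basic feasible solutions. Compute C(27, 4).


Each vertex corresponds to some choice of n active constraints out of m, so the number of vertices is at most C(m, n) = m! / (n!(m-n)!).
m = 27, n = 4
Numerator: 27 * 26 * 25 * 24
Denominator: 4! = 24
C(27, 4) = 17550


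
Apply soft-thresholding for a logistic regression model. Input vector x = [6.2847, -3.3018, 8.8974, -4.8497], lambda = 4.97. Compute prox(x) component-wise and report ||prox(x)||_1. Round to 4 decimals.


Soft-thresholding with lambda = 4.97:
prox(6.2847) = sign(6.2847)*max(|6.2847| - 4.97, 0) = 1.3147
prox(-3.3018) = sign(-3.3018)*max(|-3.3018| - 4.97, 0) = 0.0
prox(8.8974) = sign(8.8974)*max(|8.8974| - 4.97, 0) = 3.9274
prox(-4.8497) = sign(-4.8497)*max(|-4.8497| - 4.97, 0) = 0.0
prox(x) = [1.3147, 0.0, 3.9274, 0.0]
||prox(x)||_1 = 1.3147 + 0.0 + 3.9274 + 0.0 = 5.2421
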